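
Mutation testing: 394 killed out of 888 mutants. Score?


Mutation score = killed / total * 100
Mutation score = 394 / 888 * 100
Mutation score = 44.37%

44.37%


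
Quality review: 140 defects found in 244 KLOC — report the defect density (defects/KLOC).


Defect density = defects / KLOC
Defect density = 140 / 244
Defect density = 0.574 defects/KLOC

0.574 defects/KLOC


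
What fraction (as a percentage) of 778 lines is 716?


Coverage = covered / total * 100
Coverage = 716 / 778 * 100
Coverage = 92.03%

92.03%


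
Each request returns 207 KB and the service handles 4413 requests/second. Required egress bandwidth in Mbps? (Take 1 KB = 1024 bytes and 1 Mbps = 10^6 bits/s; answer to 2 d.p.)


Formula: Mbps = payload_bytes * RPS * 8 / 1e6
Payload per request = 207 KB = 207 * 1024 = 211968 bytes
Total bytes/sec = 211968 * 4413 = 935414784
Total bits/sec = 935414784 * 8 = 7483318272
Mbps = 7483318272 / 1e6 = 7483.32

7483.32 Mbps


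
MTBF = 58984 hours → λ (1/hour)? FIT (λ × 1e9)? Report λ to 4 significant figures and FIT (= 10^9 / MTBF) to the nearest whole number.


Formula: λ = 1 / MTBF; FIT = λ × 1e9 = 1e9 / MTBF
λ = 1 / 58984 ≈ 1.695e-05 failures/hour
FIT = 1e9 / 58984 ≈ 16954 failures per 1e9 hours (nearest whole number)

λ = 1.695e-05 /h, FIT = 16954


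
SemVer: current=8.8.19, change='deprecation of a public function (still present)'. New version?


Current: 8.8.19
Change category: 'deprecation of a public function (still present)' → minor bump
SemVer rule: minor bump → increment MINOR, reset PATCH to 0 (MAJOR unchanged)
New: 8.9.0

8.9.0


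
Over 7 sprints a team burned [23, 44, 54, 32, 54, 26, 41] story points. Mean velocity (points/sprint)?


Formula: Avg velocity = Total points / Number of sprints
Points: [23, 44, 54, 32, 54, 26, 41]
Sum = 23 + 44 + 54 + 32 + 54 + 26 + 41 = 274
Avg velocity = 274 / 7 = 39.14 points/sprint

39.14 points/sprint


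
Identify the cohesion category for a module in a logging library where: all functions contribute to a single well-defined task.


Reasoning: Best: single purpose
Type: Functional cohesion

Functional cohesion


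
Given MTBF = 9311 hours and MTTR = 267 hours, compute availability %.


Availability = MTBF / (MTBF + MTTR)
Availability = 9311 / (9311 + 267)
Availability = 9311 / 9578
Availability = 97.2124%

97.2124%


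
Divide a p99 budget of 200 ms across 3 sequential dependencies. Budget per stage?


Formula: per_stage = total_budget / stages
per_stage = 200 / 3
per_stage = 66.67 ms

66.67 ms


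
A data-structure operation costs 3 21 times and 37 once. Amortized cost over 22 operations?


Formula: Amortized cost = Total cost / Operations
Total cost = (21 * 3) + (1 * 37)
Total cost = 63 + 37 = 100
Amortized = 100 / 22 = 4.5455

4.5455


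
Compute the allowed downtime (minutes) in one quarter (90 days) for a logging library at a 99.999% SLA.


Formula: allowed downtime = period * (100 - SLA) / 100
Period (quarter (90 days)) = 129600 minutes
Unavailability fraction = (100 - 99.999) / 100
Allowed downtime = 129600 * (100 - 99.999) / 100
Allowed downtime = 1.296 minutes

1.296 minutes


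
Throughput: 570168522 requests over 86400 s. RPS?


Formula: throughput = requests / seconds
throughput = 570168522 / 86400
throughput = 6599.17 requests/second

6599.17 requests/second


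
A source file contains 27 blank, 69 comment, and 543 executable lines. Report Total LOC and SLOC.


Total LOC = blank + comment + code
Total LOC = 27 + 69 + 543 = 639
SLOC (source only) = code = 543

Total LOC: 639, SLOC: 543


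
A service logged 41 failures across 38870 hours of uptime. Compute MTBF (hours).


Formula: MTBF = Total operating time / Number of failures
MTBF = 38870 / 41
MTBF = 948.05 hours

948.05 hours


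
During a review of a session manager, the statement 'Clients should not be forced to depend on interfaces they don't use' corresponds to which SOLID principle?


This describes the Interface Segregation Principle (ISP)

Interface Segregation Principle (ISP)


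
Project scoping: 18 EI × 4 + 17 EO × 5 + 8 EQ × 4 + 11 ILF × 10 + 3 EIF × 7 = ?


UFP = EI*4 + EO*5 + EQ*4 + ILF*10 + EIF*7
UFP = 18*4 + 17*5 + 8*4 + 11*10 + 3*7
UFP = 72 + 85 + 32 + 110 + 21
UFP = 320

320


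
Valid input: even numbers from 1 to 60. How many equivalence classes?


Constraint: even integers in [1, 60]
Class 1: x < 1 — out-of-range invalid
Class 2: x in [1,60] but odd — wrong type invalid
Class 3: x in [1,60] and even — valid
Class 4: x > 60 — out-of-range invalid
Total equivalence classes: 4

4 equivalence classes


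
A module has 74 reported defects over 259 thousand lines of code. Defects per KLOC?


Defect density = defects / KLOC
Defect density = 74 / 259
Defect density = 0.286 defects/KLOC

0.286 defects/KLOC


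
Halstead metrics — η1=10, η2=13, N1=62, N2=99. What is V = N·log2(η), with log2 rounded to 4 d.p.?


Formula: V = N * log2(η), where N = N1 + N2 and η = η1 + η2
η = 10 + 13 = 23
N = 62 + 99 = 161
log2(23) ≈ 4.5236
V = 161 * 4.5236 = 728.30

728.30


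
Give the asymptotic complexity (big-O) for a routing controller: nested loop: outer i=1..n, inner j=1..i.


Reasoning: triangle: n(n+1)/2 ~ n^2/2
Complexity: O(n^2)

O(n^2)


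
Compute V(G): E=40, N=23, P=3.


Formula: V(G) = E - N + 2P
V(G) = 40 - 23 + 2*3
V(G) = 17 + 6
V(G) = 23

23


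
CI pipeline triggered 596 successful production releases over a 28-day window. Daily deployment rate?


Formula: deployments per day = releases / days
= 596 / 28
= 21.286 deploys/day
(equivalently, 149.0 deploys/week)

21.286 deploys/day


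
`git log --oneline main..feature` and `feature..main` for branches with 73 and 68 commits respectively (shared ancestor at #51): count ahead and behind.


Common ancestor: commit #51
feature commits after divergence: 73 - 51 = 22
main commits after divergence: 68 - 51 = 17
feature is 22 commits ahead of main
main is 17 commits ahead of feature

feature ahead: 22, main ahead: 17


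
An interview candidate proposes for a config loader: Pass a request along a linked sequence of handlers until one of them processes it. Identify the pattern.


This matches the Chain of Responsibility pattern

Chain of Responsibility


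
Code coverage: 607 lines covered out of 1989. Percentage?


Coverage = covered / total * 100
Coverage = 607 / 1989 * 100
Coverage = 30.52%

30.52%


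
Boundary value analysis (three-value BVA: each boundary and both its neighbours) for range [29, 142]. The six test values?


Range: [29, 142]
Boundaries: just below min, min, min+1, max-1, max, just above max
Values: [28, 29, 30, 141, 142, 143]

[28, 29, 30, 141, 142, 143]


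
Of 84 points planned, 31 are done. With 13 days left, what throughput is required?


Formula: Required rate = Remaining points / Days left
Remaining = 84 - 31 = 53 points
Required rate = 53 / 13 = 4.08 points/day

4.08 points/day


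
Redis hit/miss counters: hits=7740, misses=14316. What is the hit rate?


Formula: hit rate = hits / (hits + misses) * 100
hit rate = 7740 / (7740 + 14316) * 100
hit rate = 7740 / 22056 * 100
hit rate = 35.09%

35.09%


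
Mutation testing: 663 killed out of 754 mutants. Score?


Mutation score = killed / total * 100
Mutation score = 663 / 754 * 100
Mutation score = 87.93%

87.93%


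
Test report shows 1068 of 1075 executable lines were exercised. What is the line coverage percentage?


Coverage = covered / total * 100
Coverage = 1068 / 1075 * 100
Coverage = 99.35%

99.35%


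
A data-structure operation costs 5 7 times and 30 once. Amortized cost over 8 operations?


Formula: Amortized cost = Total cost / Operations
Total cost = (7 * 5) + (1 * 30)
Total cost = 35 + 30 = 65
Amortized = 65 / 8 = 8.125

8.125


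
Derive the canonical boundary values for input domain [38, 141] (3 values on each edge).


Range: [38, 141]
Boundaries: just below min, min, min+1, max-1, max, just above max
Values: [37, 38, 39, 140, 141, 142]

[37, 38, 39, 140, 141, 142]


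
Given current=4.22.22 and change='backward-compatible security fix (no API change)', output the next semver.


Current: 4.22.22
Change category: 'backward-compatible security fix (no API change)' → patch bump
SemVer rule: patch bump → increment PATCH (MAJOR and MINOR unchanged)
New: 4.22.23

4.22.23


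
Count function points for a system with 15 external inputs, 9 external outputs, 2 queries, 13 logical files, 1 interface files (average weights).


UFP = EI*4 + EO*5 + EQ*4 + ILF*10 + EIF*7
UFP = 15*4 + 9*5 + 2*4 + 13*10 + 1*7
UFP = 60 + 45 + 8 + 130 + 7
UFP = 250

250


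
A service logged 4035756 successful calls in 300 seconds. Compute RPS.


Formula: throughput = requests / seconds
throughput = 4035756 / 300
throughput = 13452.52 requests/second

13452.52 requests/second


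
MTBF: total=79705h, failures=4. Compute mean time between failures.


Formula: MTBF = Total operating time / Number of failures
MTBF = 79705 / 4
MTBF = 19926.25 hours

19926.25 hours


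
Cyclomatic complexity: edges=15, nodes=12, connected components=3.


Formula: V(G) = E - N + 2P
V(G) = 15 - 12 + 2*3
V(G) = 3 + 6
V(G) = 9

9


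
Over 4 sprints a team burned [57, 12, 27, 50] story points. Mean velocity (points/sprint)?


Formula: Avg velocity = Total points / Number of sprints
Points: [57, 12, 27, 50]
Sum = 57 + 12 + 27 + 50 = 146
Avg velocity = 146 / 4 = 36.5 points/sprint

36.5 points/sprint


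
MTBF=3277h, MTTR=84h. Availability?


Availability = MTBF / (MTBF + MTTR)
Availability = 3277 / (3277 + 84)
Availability = 3277 / 3361
Availability = 97.5007%

97.5007%


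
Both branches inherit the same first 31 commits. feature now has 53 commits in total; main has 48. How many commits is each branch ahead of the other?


Common ancestor: commit #31
feature commits after divergence: 53 - 31 = 22
main commits after divergence: 48 - 31 = 17
feature is 22 commits ahead of main
main is 17 commits ahead of feature

feature ahead: 22, main ahead: 17


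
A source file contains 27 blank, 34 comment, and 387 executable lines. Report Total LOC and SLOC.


Total LOC = blank + comment + code
Total LOC = 27 + 34 + 387 = 448
SLOC (source only) = code = 387

Total LOC: 448, SLOC: 387


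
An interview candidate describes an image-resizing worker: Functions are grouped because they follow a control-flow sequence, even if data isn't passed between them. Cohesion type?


Reasoning: Grouped by order of execution within a routine, not by data flow
Type: Procedural cohesion

Procedural cohesion


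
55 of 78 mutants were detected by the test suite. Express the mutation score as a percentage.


Mutation score = killed / total * 100
Mutation score = 55 / 78 * 100
Mutation score = 70.51%

70.51%


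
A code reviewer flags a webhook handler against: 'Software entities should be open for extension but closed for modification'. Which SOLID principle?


This describes the Open/Closed Principle (OCP)

Open/Closed Principle (OCP)


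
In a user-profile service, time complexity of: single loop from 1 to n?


Reasoning: one pass through n items
Complexity: O(n)

O(n)


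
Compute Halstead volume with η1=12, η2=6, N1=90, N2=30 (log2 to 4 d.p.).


Formula: V = N * log2(η), where N = N1 + N2 and η = η1 + η2
η = 12 + 6 = 18
N = 90 + 30 = 120
log2(18) ≈ 4.1699
V = 120 * 4.1699 = 500.39

500.39


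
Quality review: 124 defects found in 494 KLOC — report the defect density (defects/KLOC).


Defect density = defects / KLOC
Defect density = 124 / 494
Defect density = 0.251 defects/KLOC

0.251 defects/KLOC


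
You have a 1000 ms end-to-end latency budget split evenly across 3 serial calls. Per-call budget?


Formula: per_stage = total_budget / stages
per_stage = 1000 / 3
per_stage = 333.33 ms

333.33 ms


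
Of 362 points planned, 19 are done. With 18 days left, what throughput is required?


Formula: Required rate = Remaining points / Days left
Remaining = 362 - 19 = 343 points
Required rate = 343 / 18 = 19.06 points/day

19.06 points/day


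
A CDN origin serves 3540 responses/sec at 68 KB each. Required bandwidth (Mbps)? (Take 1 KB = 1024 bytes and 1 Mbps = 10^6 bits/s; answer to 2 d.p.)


Formula: Mbps = payload_bytes * RPS * 8 / 1e6
Payload per request = 68 KB = 68 * 1024 = 69632 bytes
Total bytes/sec = 69632 * 3540 = 246497280
Total bits/sec = 246497280 * 8 = 1971978240
Mbps = 1971978240 / 1e6 = 1971.98

1971.98 Mbps


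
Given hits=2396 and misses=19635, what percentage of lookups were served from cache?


Formula: hit rate = hits / (hits + misses) * 100
hit rate = 2396 / (2396 + 19635) * 100
hit rate = 2396 / 22031 * 100
hit rate = 10.88%

10.88%


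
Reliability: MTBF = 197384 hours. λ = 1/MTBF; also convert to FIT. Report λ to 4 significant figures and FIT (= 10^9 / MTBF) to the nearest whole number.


Formula: λ = 1 / MTBF; FIT = λ × 1e9 = 1e9 / MTBF
λ = 1 / 197384 ≈ 5.066e-06 failures/hour
FIT = 1e9 / 197384 ≈ 5066 failures per 1e9 hours (nearest whole number)

λ = 5.066e-06 /h, FIT = 5066


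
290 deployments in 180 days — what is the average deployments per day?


Formula: deployments per day = releases / days
= 290 / 180
= 1.611 deploys/day
(equivalently, 11.28 deploys/week)

1.611 deploys/day


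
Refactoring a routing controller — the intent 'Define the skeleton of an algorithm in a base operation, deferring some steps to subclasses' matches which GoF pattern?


This matches the Template Method pattern

Template Method


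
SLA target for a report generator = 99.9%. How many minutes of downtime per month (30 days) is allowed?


Formula: allowed downtime = period * (100 - SLA) / 100
Period (month (30 days)) = 43200 minutes
Unavailability fraction = (100 - 99.9) / 100
Allowed downtime = 43200 * (100 - 99.9) / 100
Allowed downtime = 43.2 minutes

43.2 minutes


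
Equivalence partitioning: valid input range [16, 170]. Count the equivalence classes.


Valid range: [16, 170]
Class 1: x < 16 — invalid
Class 2: 16 ≤ x ≤ 170 — valid
Class 3: x > 170 — invalid
Total equivalence classes: 3

3 equivalence classes


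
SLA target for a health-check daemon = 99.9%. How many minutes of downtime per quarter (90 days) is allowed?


Formula: allowed downtime = period * (100 - SLA) / 100
Period (quarter (90 days)) = 129600 minutes
Unavailability fraction = (100 - 99.9) / 100
Allowed downtime = 129600 * (100 - 99.9) / 100
Allowed downtime = 129.6 minutes

129.6 minutes


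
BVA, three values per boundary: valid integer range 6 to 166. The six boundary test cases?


Range: [6, 166]
Boundaries: just below min, min, min+1, max-1, max, just above max
Values: [5, 6, 7, 165, 166, 167]

[5, 6, 7, 165, 166, 167]


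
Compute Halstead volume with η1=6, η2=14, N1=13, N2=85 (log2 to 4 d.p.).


Formula: V = N * log2(η), where N = N1 + N2 and η = η1 + η2
η = 6 + 14 = 20
N = 13 + 85 = 98
log2(20) ≈ 4.3219
V = 98 * 4.3219 = 423.55

423.55


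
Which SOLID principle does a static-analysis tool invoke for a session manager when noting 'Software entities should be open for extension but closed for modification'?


This describes the Open/Closed Principle (OCP)

Open/Closed Principle (OCP)


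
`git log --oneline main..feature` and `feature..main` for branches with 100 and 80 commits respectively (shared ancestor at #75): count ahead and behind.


Common ancestor: commit #75
feature commits after divergence: 100 - 75 = 25
main commits after divergence: 80 - 75 = 5
feature is 25 commits ahead of main
main is 5 commits ahead of feature

feature ahead: 25, main ahead: 5


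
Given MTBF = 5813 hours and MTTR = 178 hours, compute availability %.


Availability = MTBF / (MTBF + MTTR)
Availability = 5813 / (5813 + 178)
Availability = 5813 / 5991
Availability = 97.0289%

97.0289%


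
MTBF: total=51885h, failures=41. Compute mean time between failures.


Formula: MTBF = Total operating time / Number of failures
MTBF = 51885 / 41
MTBF = 1265.49 hours

1265.49 hours


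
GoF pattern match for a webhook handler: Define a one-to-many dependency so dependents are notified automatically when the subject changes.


This matches the Observer pattern

Observer


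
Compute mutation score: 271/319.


Mutation score = killed / total * 100
Mutation score = 271 / 319 * 100
Mutation score = 84.95%

84.95%


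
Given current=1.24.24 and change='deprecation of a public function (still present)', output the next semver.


Current: 1.24.24
Change category: 'deprecation of a public function (still present)' → minor bump
SemVer rule: minor bump → increment MINOR, reset PATCH to 0 (MAJOR unchanged)
New: 1.25.0

1.25.0


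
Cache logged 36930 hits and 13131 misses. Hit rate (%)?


Formula: hit rate = hits / (hits + misses) * 100
hit rate = 36930 / (36930 + 13131) * 100
hit rate = 36930 / 50061 * 100
hit rate = 73.77%

73.77%


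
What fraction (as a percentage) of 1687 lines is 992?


Coverage = covered / total * 100
Coverage = 992 / 1687 * 100
Coverage = 58.8%

58.8%


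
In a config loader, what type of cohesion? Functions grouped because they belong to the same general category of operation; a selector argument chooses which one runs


Reasoning: Grouped by category of activity, not by data or sequence
Type: Logical cohesion

Logical cohesion


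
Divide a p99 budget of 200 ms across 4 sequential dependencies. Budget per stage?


Formula: per_stage = total_budget / stages
per_stage = 200 / 4
per_stage = 50.0 ms

50.0 ms


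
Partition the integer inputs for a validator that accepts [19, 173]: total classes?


Valid range: [19, 173]
Class 1: x < 19 — invalid
Class 2: 19 ≤ x ≤ 173 — valid
Class 3: x > 173 — invalid
Total equivalence classes: 3

3 equivalence classes


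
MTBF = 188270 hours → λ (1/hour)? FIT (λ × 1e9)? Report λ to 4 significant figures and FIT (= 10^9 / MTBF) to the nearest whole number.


Formula: λ = 1 / MTBF; FIT = λ × 1e9 = 1e9 / MTBF
λ = 1 / 188270 ≈ 5.312e-06 failures/hour
FIT = 1e9 / 188270 ≈ 5312 failures per 1e9 hours (nearest whole number)

λ = 5.312e-06 /h, FIT = 5312


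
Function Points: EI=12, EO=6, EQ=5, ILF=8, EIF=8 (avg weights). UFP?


UFP = EI*4 + EO*5 + EQ*4 + ILF*10 + EIF*7
UFP = 12*4 + 6*5 + 5*4 + 8*10 + 8*7
UFP = 48 + 30 + 20 + 80 + 56
UFP = 234

234


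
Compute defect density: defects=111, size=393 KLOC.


Defect density = defects / KLOC
Defect density = 111 / 393
Defect density = 0.282 defects/KLOC

0.282 defects/KLOC


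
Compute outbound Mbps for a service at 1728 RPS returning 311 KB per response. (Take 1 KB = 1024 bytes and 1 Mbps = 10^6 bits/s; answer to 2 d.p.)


Formula: Mbps = payload_bytes * RPS * 8 / 1e6
Payload per request = 311 KB = 311 * 1024 = 318464 bytes
Total bytes/sec = 318464 * 1728 = 550305792
Total bits/sec = 550305792 * 8 = 4402446336
Mbps = 4402446336 / 1e6 = 4402.45

4402.45 Mbps


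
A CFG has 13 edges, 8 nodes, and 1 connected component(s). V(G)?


Formula: V(G) = E - N + 2P
V(G) = 13 - 8 + 2*1
V(G) = 5 + 2
V(G) = 7

7


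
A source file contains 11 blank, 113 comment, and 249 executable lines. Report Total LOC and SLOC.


Total LOC = blank + comment + code
Total LOC = 11 + 113 + 249 = 373
SLOC (source only) = code = 249

Total LOC: 373, SLOC: 249


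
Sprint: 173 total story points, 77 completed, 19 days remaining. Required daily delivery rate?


Formula: Required rate = Remaining points / Days left
Remaining = 173 - 77 = 96 points
Required rate = 96 / 19 = 5.05 points/day

5.05 points/day


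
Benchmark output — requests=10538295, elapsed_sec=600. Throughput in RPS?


Formula: throughput = requests / seconds
throughput = 10538295 / 600
throughput = 17563.83 requests/second

17563.83 requests/second


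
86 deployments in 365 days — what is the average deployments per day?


Formula: deployments per day = releases / days
= 86 / 365
= 0.236 deploys/day
(equivalently, 1.65 deploys/week)

0.236 deploys/day


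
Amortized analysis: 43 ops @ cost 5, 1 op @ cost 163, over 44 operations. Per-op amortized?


Formula: Amortized cost = Total cost / Operations
Total cost = (43 * 5) + (1 * 163)
Total cost = 215 + 163 = 378
Amortized = 378 / 44 = 8.5909

8.5909


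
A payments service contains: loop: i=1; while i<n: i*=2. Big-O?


Reasoning: i doubles each step so iterations are log2(n)
Complexity: O(log n)

O(log n)


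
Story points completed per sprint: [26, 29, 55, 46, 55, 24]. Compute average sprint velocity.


Formula: Avg velocity = Total points / Number of sprints
Points: [26, 29, 55, 46, 55, 24]
Sum = 26 + 29 + 55 + 46 + 55 + 24 = 235
Avg velocity = 235 / 6 = 39.17 points/sprint

39.17 points/sprint


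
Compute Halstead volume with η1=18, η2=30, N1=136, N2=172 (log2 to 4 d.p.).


Formula: V = N * log2(η), where N = N1 + N2 and η = η1 + η2
η = 18 + 30 = 48
N = 136 + 172 = 308
log2(48) ≈ 5.5850
V = 308 * 5.5850 = 1720.18

1720.18


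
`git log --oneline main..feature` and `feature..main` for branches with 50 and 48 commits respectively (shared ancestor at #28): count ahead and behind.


Common ancestor: commit #28
feature commits after divergence: 50 - 28 = 22
main commits after divergence: 48 - 28 = 20
feature is 22 commits ahead of main
main is 20 commits ahead of feature

feature ahead: 22, main ahead: 20


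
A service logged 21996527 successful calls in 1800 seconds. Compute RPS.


Formula: throughput = requests / seconds
throughput = 21996527 / 1800
throughput = 12220.29 requests/second

12220.29 requests/second


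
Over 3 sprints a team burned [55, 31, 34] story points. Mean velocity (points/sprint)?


Formula: Avg velocity = Total points / Number of sprints
Points: [55, 31, 34]
Sum = 55 + 31 + 34 = 120
Avg velocity = 120 / 3 = 40.0 points/sprint

40.0 points/sprint


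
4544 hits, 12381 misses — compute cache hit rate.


Formula: hit rate = hits / (hits + misses) * 100
hit rate = 4544 / (4544 + 12381) * 100
hit rate = 4544 / 16925 * 100
hit rate = 26.85%

26.85%


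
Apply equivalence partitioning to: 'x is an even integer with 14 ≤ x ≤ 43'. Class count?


Constraint: even integers in [14, 43]
Class 1: x < 14 — out-of-range invalid
Class 2: x in [14,43] but odd — wrong type invalid
Class 3: x in [14,43] and even — valid
Class 4: x > 43 — out-of-range invalid
Total equivalence classes: 4

4 equivalence classes


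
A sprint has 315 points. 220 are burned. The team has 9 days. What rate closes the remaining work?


Formula: Required rate = Remaining points / Days left
Remaining = 315 - 220 = 95 points
Required rate = 95 / 9 = 10.56 points/day

10.56 points/day


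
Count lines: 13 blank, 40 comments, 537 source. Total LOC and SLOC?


Total LOC = blank + comment + code
Total LOC = 13 + 40 + 537 = 590
SLOC (source only) = code = 537

Total LOC: 590, SLOC: 537


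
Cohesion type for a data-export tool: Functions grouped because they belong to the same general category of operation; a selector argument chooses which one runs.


Reasoning: Grouped by category of activity, not by data or sequence
Type: Logical cohesion

Logical cohesion


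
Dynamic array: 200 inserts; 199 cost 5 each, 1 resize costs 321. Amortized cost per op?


Formula: Amortized cost = Total cost / Operations
Total cost = (199 * 5) + (1 * 321)
Total cost = 995 + 321 = 1316
Amortized = 1316 / 200 = 6.58

6.58


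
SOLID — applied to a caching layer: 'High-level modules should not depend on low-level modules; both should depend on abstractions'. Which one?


This describes the Dependency Inversion Principle (DIP)

Dependency Inversion Principle (DIP)


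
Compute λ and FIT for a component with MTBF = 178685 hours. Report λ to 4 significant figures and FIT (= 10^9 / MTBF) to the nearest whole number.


Formula: λ = 1 / MTBF; FIT = λ × 1e9 = 1e9 / MTBF
λ = 1 / 178685 ≈ 5.596e-06 failures/hour
FIT = 1e9 / 178685 ≈ 5596 failures per 1e9 hours (nearest whole number)

λ = 5.596e-06 /h, FIT = 5596


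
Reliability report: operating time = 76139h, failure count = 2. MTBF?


Formula: MTBF = Total operating time / Number of failures
MTBF = 76139 / 2
MTBF = 38069.5 hours

38069.5 hours


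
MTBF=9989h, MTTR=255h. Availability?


Availability = MTBF / (MTBF + MTTR)
Availability = 9989 / (9989 + 255)
Availability = 9989 / 10244
Availability = 97.5107%

97.5107%


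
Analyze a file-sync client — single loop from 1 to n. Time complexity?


Reasoning: one pass through n items
Complexity: O(n)

O(n)


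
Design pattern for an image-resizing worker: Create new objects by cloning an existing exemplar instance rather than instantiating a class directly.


This matches the Prototype pattern

Prototype


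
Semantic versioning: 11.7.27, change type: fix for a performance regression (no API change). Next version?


Current: 11.7.27
Change category: 'fix for a performance regression (no API change)' → patch bump
SemVer rule: patch bump → increment PATCH (MAJOR and MINOR unchanged)
New: 11.7.28

11.7.28


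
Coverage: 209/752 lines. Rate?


Coverage = covered / total * 100
Coverage = 209 / 752 * 100
Coverage = 27.79%

27.79%


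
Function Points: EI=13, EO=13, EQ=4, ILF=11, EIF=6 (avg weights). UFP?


UFP = EI*4 + EO*5 + EQ*4 + ILF*10 + EIF*7
UFP = 13*4 + 13*5 + 4*4 + 11*10 + 6*7
UFP = 52 + 65 + 16 + 110 + 42
UFP = 285

285


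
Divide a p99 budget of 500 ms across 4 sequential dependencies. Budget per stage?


Formula: per_stage = total_budget / stages
per_stage = 500 / 4
per_stage = 125.0 ms

125.0 ms


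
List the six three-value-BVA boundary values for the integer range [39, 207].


Range: [39, 207]
Boundaries: just below min, min, min+1, max-1, max, just above max
Values: [38, 39, 40, 206, 207, 208]

[38, 39, 40, 206, 207, 208]


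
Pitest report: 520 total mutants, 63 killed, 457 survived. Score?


Mutation score = killed / total * 100
Mutation score = 63 / 520 * 100
Mutation score = 12.12%

12.12%


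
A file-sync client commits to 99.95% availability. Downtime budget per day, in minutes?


Formula: allowed downtime = period * (100 - SLA) / 100
Period (day) = 1440 minutes
Unavailability fraction = (100 - 99.95) / 100
Allowed downtime = 1440 * (100 - 99.95) / 100
Allowed downtime = 0.72 minutes

0.72 minutes


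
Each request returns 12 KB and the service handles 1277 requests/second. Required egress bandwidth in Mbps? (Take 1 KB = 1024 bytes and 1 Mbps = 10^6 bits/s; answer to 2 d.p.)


Formula: Mbps = payload_bytes * RPS * 8 / 1e6
Payload per request = 12 KB = 12 * 1024 = 12288 bytes
Total bytes/sec = 12288 * 1277 = 15691776
Total bits/sec = 15691776 * 8 = 125534208
Mbps = 125534208 / 1e6 = 125.53

125.53 Mbps


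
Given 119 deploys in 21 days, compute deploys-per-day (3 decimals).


Formula: deployments per day = releases / days
= 119 / 21
= 5.667 deploys/day
(equivalently, 39.67 deploys/week)

5.667 deploys/day


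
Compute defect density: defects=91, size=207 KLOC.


Defect density = defects / KLOC
Defect density = 91 / 207
Defect density = 0.44 defects/KLOC

0.44 defects/KLOC


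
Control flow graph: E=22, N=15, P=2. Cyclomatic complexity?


Formula: V(G) = E - N + 2P
V(G) = 22 - 15 + 2*2
V(G) = 7 + 4
V(G) = 11

11


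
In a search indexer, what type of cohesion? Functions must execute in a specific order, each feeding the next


Reasoning: Output of one is input to next
Type: Sequential cohesion

Sequential cohesion


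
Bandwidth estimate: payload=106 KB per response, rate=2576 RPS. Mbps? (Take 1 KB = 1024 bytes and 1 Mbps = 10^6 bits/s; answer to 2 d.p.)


Formula: Mbps = payload_bytes * RPS * 8 / 1e6
Payload per request = 106 KB = 106 * 1024 = 108544 bytes
Total bytes/sec = 108544 * 2576 = 279609344
Total bits/sec = 279609344 * 8 = 2236874752
Mbps = 2236874752 / 1e6 = 2236.87

2236.87 Mbps


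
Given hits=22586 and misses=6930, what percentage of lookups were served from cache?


Formula: hit rate = hits / (hits + misses) * 100
hit rate = 22586 / (22586 + 6930) * 100
hit rate = 22586 / 29516 * 100
hit rate = 76.52%

76.52%


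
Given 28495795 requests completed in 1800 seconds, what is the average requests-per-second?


Formula: throughput = requests / seconds
throughput = 28495795 / 1800
throughput = 15831.0 requests/second

15831.0 requests/second


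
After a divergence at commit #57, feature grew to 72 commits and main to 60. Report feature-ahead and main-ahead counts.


Common ancestor: commit #57
feature commits after divergence: 72 - 57 = 15
main commits after divergence: 60 - 57 = 3
feature is 15 commits ahead of main
main is 3 commits ahead of feature

feature ahead: 15, main ahead: 3


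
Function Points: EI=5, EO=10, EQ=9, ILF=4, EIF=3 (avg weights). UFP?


UFP = EI*4 + EO*5 + EQ*4 + ILF*10 + EIF*7
UFP = 5*4 + 10*5 + 9*4 + 4*10 + 3*7
UFP = 20 + 50 + 36 + 40 + 21
UFP = 167

167


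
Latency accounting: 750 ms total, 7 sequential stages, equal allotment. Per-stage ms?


Formula: per_stage = total_budget / stages
per_stage = 750 / 7
per_stage = 107.14 ms

107.14 ms


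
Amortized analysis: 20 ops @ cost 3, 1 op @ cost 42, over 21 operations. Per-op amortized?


Formula: Amortized cost = Total cost / Operations
Total cost = (20 * 3) + (1 * 42)
Total cost = 60 + 42 = 102
Amortized = 102 / 21 = 4.8571

4.8571


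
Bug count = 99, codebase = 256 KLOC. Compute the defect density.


Defect density = defects / KLOC
Defect density = 99 / 256
Defect density = 0.387 defects/KLOC

0.387 defects/KLOC


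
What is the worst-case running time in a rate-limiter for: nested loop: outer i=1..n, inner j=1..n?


Reasoning: n iterations times n iterations
Complexity: O(n^2)

O(n^2)


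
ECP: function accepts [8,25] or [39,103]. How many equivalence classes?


Valid ranges: [8,25] and [39,103]
Class 1: x < 8 — invalid
Class 2: 8 ≤ x ≤ 25 — valid
Class 3: 25 < x < 39 — invalid (gap between ranges)
Class 4: 39 ≤ x ≤ 103 — valid
Class 5: x > 103 — invalid
Total equivalence classes: 5

5 equivalence classes


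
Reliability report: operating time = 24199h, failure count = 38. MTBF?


Formula: MTBF = Total operating time / Number of failures
MTBF = 24199 / 38
MTBF = 636.82 hours

636.82 hours


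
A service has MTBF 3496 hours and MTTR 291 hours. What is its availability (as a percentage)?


Availability = MTBF / (MTBF + MTTR)
Availability = 3496 / (3496 + 291)
Availability = 3496 / 3787
Availability = 92.3158%

92.3158%


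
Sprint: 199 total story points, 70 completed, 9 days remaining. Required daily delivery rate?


Formula: Required rate = Remaining points / Days left
Remaining = 199 - 70 = 129 points
Required rate = 129 / 9 = 14.33 points/day

14.33 points/day


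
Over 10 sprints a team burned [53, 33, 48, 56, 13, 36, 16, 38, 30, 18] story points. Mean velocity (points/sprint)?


Formula: Avg velocity = Total points / Number of sprints
Points: [53, 33, 48, 56, 13, 36, 16, 38, 30, 18]
Sum = 53 + 33 + 48 + 56 + 13 + 36 + 16 + 38 + 30 + 18 = 341
Avg velocity = 341 / 10 = 34.1 points/sprint

34.1 points/sprint


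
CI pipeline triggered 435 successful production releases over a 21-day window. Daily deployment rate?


Formula: deployments per day = releases / days
= 435 / 21
= 20.714 deploys/day
(equivalently, 145.0 deploys/week)

20.714 deploys/day


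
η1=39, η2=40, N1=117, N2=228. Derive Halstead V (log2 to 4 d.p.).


Formula: V = N * log2(η), where N = N1 + N2 and η = η1 + η2
η = 39 + 40 = 79
N = 117 + 228 = 345
log2(79) ≈ 6.3038
V = 345 * 6.3038 = 2174.81

2174.81


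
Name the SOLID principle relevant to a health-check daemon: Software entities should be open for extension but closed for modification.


This describes the Open/Closed Principle (OCP)

Open/Closed Principle (OCP)


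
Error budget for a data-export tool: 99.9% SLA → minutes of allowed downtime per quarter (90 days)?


Formula: allowed downtime = period * (100 - SLA) / 100
Period (quarter (90 days)) = 129600 minutes
Unavailability fraction = (100 - 99.9) / 100
Allowed downtime = 129600 * (100 - 99.9) / 100
Allowed downtime = 129.6 minutes

129.6 minutes


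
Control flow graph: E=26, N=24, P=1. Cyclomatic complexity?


Formula: V(G) = E - N + 2P
V(G) = 26 - 24 + 2*1
V(G) = 2 + 2
V(G) = 4

4


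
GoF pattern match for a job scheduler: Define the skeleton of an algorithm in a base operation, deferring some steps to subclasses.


This matches the Template Method pattern

Template Method


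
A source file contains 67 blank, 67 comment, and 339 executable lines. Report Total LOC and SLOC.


Total LOC = blank + comment + code
Total LOC = 67 + 67 + 339 = 473
SLOC (source only) = code = 339

Total LOC: 473, SLOC: 339


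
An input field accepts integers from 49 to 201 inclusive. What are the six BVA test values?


Range: [49, 201]
Boundaries: just below min, min, min+1, max-1, max, just above max
Values: [48, 49, 50, 200, 201, 202]

[48, 49, 50, 200, 201, 202]


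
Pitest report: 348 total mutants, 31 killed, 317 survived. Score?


Mutation score = killed / total * 100
Mutation score = 31 / 348 * 100
Mutation score = 8.91%

8.91%


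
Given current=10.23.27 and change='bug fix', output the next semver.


Current: 10.23.27
Change category: 'bug fix' → patch bump
SemVer rule: patch bump → increment PATCH (MAJOR and MINOR unchanged)
New: 10.23.28

10.23.28


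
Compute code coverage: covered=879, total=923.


Coverage = covered / total * 100
Coverage = 879 / 923 * 100
Coverage = 95.23%

95.23%


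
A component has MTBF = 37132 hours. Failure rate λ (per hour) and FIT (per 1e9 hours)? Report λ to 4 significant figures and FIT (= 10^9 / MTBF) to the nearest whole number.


Formula: λ = 1 / MTBF; FIT = λ × 1e9 = 1e9 / MTBF
λ = 1 / 37132 ≈ 2.693e-05 failures/hour
FIT = 1e9 / 37132 ≈ 26931 failures per 1e9 hours (nearest whole number)

λ = 2.693e-05 /h, FIT = 26931


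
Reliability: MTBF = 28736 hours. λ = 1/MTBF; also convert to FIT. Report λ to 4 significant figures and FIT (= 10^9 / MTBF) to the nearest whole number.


Formula: λ = 1 / MTBF; FIT = λ × 1e9 = 1e9 / MTBF
λ = 1 / 28736 ≈ 3.480e-05 failures/hour
FIT = 1e9 / 28736 ≈ 34800 failures per 1e9 hours (nearest whole number)

λ = 3.480e-05 /h, FIT = 34800


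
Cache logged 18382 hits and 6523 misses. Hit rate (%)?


Formula: hit rate = hits / (hits + misses) * 100
hit rate = 18382 / (18382 + 6523) * 100
hit rate = 18382 / 24905 * 100
hit rate = 73.81%

73.81%


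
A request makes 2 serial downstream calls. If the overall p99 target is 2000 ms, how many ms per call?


Formula: per_stage = total_budget / stages
per_stage = 2000 / 2
per_stage = 1000.0 ms

1000.0 ms


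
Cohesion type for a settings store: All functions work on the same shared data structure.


Reasoning: Functions share data
Type: Communicational cohesion

Communicational cohesion


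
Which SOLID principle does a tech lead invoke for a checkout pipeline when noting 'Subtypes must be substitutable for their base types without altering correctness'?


This describes the Liskov Substitution Principle (LSP)

Liskov Substitution Principle (LSP)


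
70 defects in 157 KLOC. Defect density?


Defect density = defects / KLOC
Defect density = 70 / 157
Defect density = 0.446 defects/KLOC

0.446 defects/KLOC


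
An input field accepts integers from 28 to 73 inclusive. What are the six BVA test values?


Range: [28, 73]
Boundaries: just below min, min, min+1, max-1, max, just above max
Values: [27, 28, 29, 72, 73, 74]

[27, 28, 29, 72, 73, 74]


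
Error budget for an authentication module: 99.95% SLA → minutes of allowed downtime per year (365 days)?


Formula: allowed downtime = period * (100 - SLA) / 100
Period (year (365 days)) = 525600 minutes
Unavailability fraction = (100 - 99.95) / 100
Allowed downtime = 525600 * (100 - 99.95) / 100
Allowed downtime = 262.8 minutes

262.8 minutes


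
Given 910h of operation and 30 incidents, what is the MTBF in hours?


Formula: MTBF = Total operating time / Number of failures
MTBF = 910 / 30
MTBF = 30.33 hours

30.33 hours


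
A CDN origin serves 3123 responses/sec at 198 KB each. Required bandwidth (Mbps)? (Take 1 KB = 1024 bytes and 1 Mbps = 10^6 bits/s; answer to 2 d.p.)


Formula: Mbps = payload_bytes * RPS * 8 / 1e6
Payload per request = 198 KB = 198 * 1024 = 202752 bytes
Total bytes/sec = 202752 * 3123 = 633194496
Total bits/sec = 633194496 * 8 = 5065555968
Mbps = 5065555968 / 1e6 = 5065.56

5065.56 Mbps


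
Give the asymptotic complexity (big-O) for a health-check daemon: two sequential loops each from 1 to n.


Reasoning: sequential dominates: O(n) + O(n) = O(n)
Complexity: O(n)

O(n)


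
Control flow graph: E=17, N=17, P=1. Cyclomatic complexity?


Formula: V(G) = E - N + 2P
V(G) = 17 - 17 + 2*1
V(G) = 0 + 2
V(G) = 2

2


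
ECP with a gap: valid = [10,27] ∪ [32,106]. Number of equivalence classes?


Valid ranges: [10,27] and [32,106]
Class 1: x < 10 — invalid
Class 2: 10 ≤ x ≤ 27 — valid
Class 3: 27 < x < 32 — invalid (gap between ranges)
Class 4: 32 ≤ x ≤ 106 — valid
Class 5: x > 106 — invalid
Total equivalence classes: 5

5 equivalence classes


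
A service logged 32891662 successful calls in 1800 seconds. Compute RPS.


Formula: throughput = requests / seconds
throughput = 32891662 / 1800
throughput = 18273.15 requests/second

18273.15 requests/second


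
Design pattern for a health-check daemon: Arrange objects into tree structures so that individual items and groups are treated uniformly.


This matches the Composite pattern

Composite


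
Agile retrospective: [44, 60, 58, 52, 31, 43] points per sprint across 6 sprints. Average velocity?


Formula: Avg velocity = Total points / Number of sprints
Points: [44, 60, 58, 52, 31, 43]
Sum = 44 + 60 + 58 + 52 + 31 + 43 = 288
Avg velocity = 288 / 6 = 48.0 points/sprint

48.0 points/sprint


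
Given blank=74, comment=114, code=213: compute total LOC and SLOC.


Total LOC = blank + comment + code
Total LOC = 74 + 114 + 213 = 401
SLOC (source only) = code = 213

Total LOC: 401, SLOC: 213


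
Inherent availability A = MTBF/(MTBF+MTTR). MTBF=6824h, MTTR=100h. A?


Availability = MTBF / (MTBF + MTTR)
Availability = 6824 / (6824 + 100)
Availability = 6824 / 6924
Availability = 98.5557%

98.5557%


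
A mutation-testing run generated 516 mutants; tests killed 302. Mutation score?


Mutation score = killed / total * 100
Mutation score = 302 / 516 * 100
Mutation score = 58.53%

58.53%


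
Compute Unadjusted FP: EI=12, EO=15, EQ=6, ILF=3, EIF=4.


UFP = EI*4 + EO*5 + EQ*4 + ILF*10 + EIF*7
UFP = 12*4 + 15*5 + 6*4 + 3*10 + 4*7
UFP = 48 + 75 + 24 + 30 + 28
UFP = 205

205


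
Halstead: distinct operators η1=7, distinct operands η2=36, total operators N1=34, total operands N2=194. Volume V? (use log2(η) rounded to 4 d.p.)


Formula: V = N * log2(η), where N = N1 + N2 and η = η1 + η2
η = 7 + 36 = 43
N = 34 + 194 = 228
log2(43) ≈ 5.4263
V = 228 * 5.4263 = 1237.20

1237.20


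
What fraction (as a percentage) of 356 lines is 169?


Coverage = covered / total * 100
Coverage = 169 / 356 * 100
Coverage = 47.47%

47.47%


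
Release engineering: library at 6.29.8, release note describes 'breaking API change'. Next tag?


Current: 6.29.8
Change category: 'breaking API change' → major bump
SemVer rule: major bump → increment MAJOR, reset MINOR and PATCH to 0
New: 7.0.0

7.0.0


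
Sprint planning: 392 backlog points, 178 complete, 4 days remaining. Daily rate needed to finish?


Formula: Required rate = Remaining points / Days left
Remaining = 392 - 178 = 214 points
Required rate = 214 / 4 = 53.5 points/day

53.5 points/day
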